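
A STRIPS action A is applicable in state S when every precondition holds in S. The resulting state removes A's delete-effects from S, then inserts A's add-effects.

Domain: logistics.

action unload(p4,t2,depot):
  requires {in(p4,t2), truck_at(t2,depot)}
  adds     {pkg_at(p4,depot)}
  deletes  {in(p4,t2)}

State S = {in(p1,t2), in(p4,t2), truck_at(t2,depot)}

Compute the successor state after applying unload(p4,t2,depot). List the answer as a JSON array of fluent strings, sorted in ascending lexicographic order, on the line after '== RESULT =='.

Compute (S \ del) ∪ add:
  pre ⊆ S: {in(p4,t2), truck_at(t2,depot)} ⊆ S  — applicable
  S \ del = {in(p1,t2), truck_at(t2,depot)}
  ∪ add   = {in(p1,t2), pkg_at(p4,depot), truck_at(t2,depot)}

== RESULT ==
["in(p1,t2)", "pkg_at(p4,depot)", "truck_at(t2,depot)"]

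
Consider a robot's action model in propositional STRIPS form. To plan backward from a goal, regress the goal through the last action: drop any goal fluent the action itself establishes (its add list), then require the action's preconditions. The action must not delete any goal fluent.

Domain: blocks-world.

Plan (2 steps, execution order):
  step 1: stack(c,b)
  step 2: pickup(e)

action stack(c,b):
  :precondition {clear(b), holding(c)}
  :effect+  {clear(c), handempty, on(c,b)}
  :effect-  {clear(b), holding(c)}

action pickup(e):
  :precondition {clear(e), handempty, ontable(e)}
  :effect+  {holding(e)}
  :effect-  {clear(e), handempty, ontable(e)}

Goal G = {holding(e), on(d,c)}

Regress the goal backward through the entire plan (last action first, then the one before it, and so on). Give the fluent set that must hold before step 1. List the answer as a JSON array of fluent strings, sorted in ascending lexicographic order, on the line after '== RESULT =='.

Regress step by step:
  through step 2 (pickup(e)): drop {holding(e)}, keep {on(d,c)}, require {clear(e), handempty, ontable(e)}
    → {clear(e), handempty, on(d,c), ontable(e)}
  through step 1 (stack(c,b)): drop {handempty}, keep {clear(e), on(d,c), ontable(e)}, require {clear(b), holding(c)}
    → {clear(b), clear(e), holding(c), on(d,c), ontable(e)}

== RESULT ==
["clear(b)", "clear(e)", "holding(c)", "on(d,c)", "ontable(e)"]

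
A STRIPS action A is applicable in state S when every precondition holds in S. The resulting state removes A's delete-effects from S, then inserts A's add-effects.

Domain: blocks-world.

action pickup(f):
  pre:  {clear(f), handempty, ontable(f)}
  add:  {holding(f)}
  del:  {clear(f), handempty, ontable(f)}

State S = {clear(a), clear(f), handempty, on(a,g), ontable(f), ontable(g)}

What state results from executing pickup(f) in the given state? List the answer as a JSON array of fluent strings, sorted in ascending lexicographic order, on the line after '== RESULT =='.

Compute (S \ del) ∪ add:
  pre ⊆ S: {clear(f), handempty, ontable(f)} ⊆ S  — applicable
  S \ del = {clear(a), on(a,g), ontable(g)}
  ∪ add   = {clear(a), holding(f), on(a,g), ontable(g)}

== RESULT ==
["clear(a)", "holding(f)", "on(a,g)", "ontable(g)"]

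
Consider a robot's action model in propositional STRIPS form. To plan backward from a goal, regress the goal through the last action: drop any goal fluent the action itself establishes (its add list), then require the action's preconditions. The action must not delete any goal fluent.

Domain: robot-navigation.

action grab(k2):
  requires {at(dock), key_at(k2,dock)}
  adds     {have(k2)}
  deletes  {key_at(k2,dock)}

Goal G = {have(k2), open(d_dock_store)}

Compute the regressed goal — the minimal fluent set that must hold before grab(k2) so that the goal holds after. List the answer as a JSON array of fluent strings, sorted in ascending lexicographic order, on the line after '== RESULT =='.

Compute (G \ add) ∪ pre:
  G ∩ del = {}  (empty — regression defined)
  G \ add = {have(k2), open(d_dock_store)} \ {have(k2)} = {open(d_dock_store)}
  ∪ pre   = {open(d_dock_store)} ∪ {at(dock), key_at(k2,dock)}
          = {at(dock), key_at(k2,dock), open(d_dock_store)}

== RESULT ==
["at(dock)", "key_at(k2,dock)", "open(d_dock_store)"]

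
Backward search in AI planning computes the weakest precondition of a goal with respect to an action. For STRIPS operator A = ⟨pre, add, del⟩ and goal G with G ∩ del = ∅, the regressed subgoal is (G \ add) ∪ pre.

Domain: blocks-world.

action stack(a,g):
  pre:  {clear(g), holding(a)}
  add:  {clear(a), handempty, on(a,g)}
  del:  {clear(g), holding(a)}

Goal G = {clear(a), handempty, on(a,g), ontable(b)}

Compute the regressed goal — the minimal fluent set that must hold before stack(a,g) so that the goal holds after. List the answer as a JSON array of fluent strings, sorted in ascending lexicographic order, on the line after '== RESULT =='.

Regress:
  G ∩ del = {}  (empty — regression defined)
  G \ add = {clear(a), handempty, on(a,g), ontable(b)} \ {clear(a), handempty, on(a,g)} = {ontable(b)}
  ∪ pre   = {ontable(b)} ∪ {clear(g), holding(a)}
          = {clear(g), holding(a), ontable(b)}

== RESULT ==
["clear(g)", "holding(a)", "ontable(b)"]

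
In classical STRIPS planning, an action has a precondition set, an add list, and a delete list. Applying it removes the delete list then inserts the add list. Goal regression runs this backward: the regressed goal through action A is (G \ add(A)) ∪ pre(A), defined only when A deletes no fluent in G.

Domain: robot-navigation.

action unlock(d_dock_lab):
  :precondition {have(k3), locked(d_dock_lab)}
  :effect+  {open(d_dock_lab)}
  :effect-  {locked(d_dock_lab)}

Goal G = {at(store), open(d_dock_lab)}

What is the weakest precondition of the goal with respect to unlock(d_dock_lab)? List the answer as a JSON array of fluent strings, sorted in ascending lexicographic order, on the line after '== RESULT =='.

Regress:
  G ∩ del = {}  (empty — regression defined)
  G \ add = {at(store), open(d_dock_lab)} \ {open(d_dock_lab)} = {at(store)}
  ∪ pre   = {at(store)} ∪ {have(k3), locked(d_dock_lab)}
          = {at(store), have(k3), locked(d_dock_lab)}

== RESULT ==
["at(store)", "have(k3)", "locked(d_dock_lab)"]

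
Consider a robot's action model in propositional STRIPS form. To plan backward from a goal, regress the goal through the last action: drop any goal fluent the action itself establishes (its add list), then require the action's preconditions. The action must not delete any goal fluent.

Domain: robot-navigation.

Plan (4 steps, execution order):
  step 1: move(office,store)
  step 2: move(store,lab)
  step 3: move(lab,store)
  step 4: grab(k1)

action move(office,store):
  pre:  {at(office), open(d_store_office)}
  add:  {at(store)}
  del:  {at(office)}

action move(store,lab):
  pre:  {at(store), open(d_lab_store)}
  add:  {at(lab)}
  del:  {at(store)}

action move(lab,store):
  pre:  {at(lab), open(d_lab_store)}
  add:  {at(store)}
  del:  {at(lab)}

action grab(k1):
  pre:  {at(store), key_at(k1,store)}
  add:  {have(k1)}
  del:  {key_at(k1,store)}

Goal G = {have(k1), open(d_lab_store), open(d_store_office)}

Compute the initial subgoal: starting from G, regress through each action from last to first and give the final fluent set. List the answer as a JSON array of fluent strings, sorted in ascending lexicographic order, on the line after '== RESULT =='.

Work backward from the goal:
  through step 4 (grab(k1)): drop {have(k1)}, keep {open(d_lab_store), open(d_store_office)}, require {at(store), key_at(k1,store)}
    → {at(store), key_at(k1,store), open(d_lab_store), open(d_store_office)}
  through step 3 (move(lab,store)): drop {at(store)}, keep {key_at(k1,store), open(d_lab_store), open(d_store_office)}, require {at(lab), open(d_lab_store)}
    → {at(lab), key_at(k1,store), open(d_lab_store), open(d_store_office)}
  through step 2 (move(store,lab)): drop {at(lab)}, keep {key_at(k1,store), open(d_lab_store), open(d_store_office)}, require {at(store), open(d_lab_store)}
    → {at(store), key_at(k1,store), open(d_lab_store), open(d_store_office)}
  through step 1 (move(office,store)): drop {at(store)}, keep {key_at(k1,store), open(d_lab_store), open(d_store_office)}, require {at(office), open(d_store_office)}
    → {at(office), key_at(k1,store), open(d_lab_store), open(d_store_office)}

== RESULT ==
["at(office)", "key_at(k1,store)", "open(d_lab_store)", "open(d_store_office)"]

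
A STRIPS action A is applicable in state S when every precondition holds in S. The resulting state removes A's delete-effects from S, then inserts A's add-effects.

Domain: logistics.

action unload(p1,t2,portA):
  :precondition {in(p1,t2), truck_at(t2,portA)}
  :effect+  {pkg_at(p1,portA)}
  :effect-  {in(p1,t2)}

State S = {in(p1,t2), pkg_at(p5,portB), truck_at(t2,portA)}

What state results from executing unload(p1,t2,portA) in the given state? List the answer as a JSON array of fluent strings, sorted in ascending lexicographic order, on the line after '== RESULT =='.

Compute (S \ del) ∪ add:
  pre ⊆ S: {in(p1,t2), truck_at(t2,portA)} ⊆ S  — applicable
  S \ del = {pkg_at(p5,portB), truck_at(t2,portA)}
  ∪ add   = {pkg_at(p1,portA), pkg_at(p5,portB), truck_at(t2,portA)}

== RESULT ==
["pkg_at(p1,portA)", "pkg_at(p5,portB)", "truck_at(t2,portA)"]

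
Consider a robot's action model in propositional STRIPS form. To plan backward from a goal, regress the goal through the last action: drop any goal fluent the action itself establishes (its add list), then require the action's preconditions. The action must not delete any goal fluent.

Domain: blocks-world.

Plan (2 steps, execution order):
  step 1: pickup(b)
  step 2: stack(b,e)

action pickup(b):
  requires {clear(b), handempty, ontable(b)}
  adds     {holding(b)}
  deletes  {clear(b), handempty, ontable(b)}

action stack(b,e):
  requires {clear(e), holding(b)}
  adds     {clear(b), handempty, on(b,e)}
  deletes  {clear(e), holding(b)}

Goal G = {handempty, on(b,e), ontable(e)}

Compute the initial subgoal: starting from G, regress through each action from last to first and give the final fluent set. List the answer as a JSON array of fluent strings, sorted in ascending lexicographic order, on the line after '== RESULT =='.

Regress step by step:
  through step 2 (stack(b,e)): drop {handempty, on(b,e)}, keep {ontable(e)}, require {clear(e), holding(b)}
    → {clear(e), holding(b), ontable(e)}
  through step 1 (pickup(b)): drop {holding(b)}, keep {clear(e), ontable(e)}, require {clear(b), handempty, ontable(b)}
    → {clear(b), clear(e), handempty, ontable(b), ontable(e)}

== RESULT ==
["clear(b)", "clear(e)", "handempty", "ontable(b)", "ontable(e)"]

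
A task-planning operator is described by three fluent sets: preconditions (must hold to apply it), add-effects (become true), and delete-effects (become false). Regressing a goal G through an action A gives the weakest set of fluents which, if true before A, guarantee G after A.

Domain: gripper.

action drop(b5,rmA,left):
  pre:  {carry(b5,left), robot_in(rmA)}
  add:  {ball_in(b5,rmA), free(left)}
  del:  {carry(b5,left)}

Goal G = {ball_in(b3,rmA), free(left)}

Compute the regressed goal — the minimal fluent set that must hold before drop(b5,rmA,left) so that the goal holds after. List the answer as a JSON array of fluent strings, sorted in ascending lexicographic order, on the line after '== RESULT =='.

Regress:
  G ∩ del = {}  (empty — regression defined)
  G \ add = {ball_in(b3,rmA), free(left)} \ {ball_in(b5,rmA), free(left)} = {ball_in(b3,rmA)}
  ∪ pre   = {ball_in(b3,rmA)} ∪ {carry(b5,left), robot_in(rmA)}
          = {ball_in(b3,rmA), carry(b5,left), robot_in(rmA)}

== RESULT ==
["ball_in(b3,rmA)", "carry(b5,left)", "robot_in(rmA)"]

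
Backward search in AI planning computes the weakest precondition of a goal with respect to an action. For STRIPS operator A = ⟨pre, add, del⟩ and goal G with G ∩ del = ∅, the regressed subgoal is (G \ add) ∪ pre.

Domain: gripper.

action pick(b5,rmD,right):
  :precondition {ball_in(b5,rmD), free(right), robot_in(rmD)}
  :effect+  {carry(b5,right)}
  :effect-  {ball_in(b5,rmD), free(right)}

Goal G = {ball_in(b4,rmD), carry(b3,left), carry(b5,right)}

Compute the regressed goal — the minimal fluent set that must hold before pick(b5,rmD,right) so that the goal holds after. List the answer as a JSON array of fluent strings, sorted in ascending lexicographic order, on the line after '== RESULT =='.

Regress:
  G ∩ del = {}  (empty — regression defined)
  G \ add = {ball_in(b4,rmD), carry(b3,left), carry(b5,right)} \ {carry(b5,right)} = {ball_in(b4,rmD), carry(b3,left)}
  ∪ pre   = {ball_in(b4,rmD), carry(b3,left)} ∪ {ball_in(b5,rmD), free(right), robot_in(rmD)}
          = {ball_in(b4,rmD), ball_in(b5,rmD), carry(b3,left), free(right), robot_in(rmD)}

== RESULT ==
["ball_in(b4,rmD)", "ball_in(b5,rmD)", "carry(b3,left)", "free(right)", "robot_in(rmD)"]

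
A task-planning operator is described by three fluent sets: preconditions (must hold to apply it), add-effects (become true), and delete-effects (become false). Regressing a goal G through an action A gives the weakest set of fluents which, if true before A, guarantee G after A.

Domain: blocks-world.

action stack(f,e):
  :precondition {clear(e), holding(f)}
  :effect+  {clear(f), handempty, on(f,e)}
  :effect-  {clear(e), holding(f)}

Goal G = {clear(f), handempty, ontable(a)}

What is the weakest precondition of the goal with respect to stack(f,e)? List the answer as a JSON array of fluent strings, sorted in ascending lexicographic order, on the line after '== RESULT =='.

Regress:
  G ∩ del = {}  (empty — regression defined)
  G \ add = {clear(f), handempty, ontable(a)} \ {clear(f), handempty, on(f,e)} = {ontable(a)}
  ∪ pre   = {ontable(a)} ∪ {clear(e), holding(f)}
          = {clear(e), holding(f), ontable(a)}

== RESULT ==
["clear(e)", "holding(f)", "ontable(a)"]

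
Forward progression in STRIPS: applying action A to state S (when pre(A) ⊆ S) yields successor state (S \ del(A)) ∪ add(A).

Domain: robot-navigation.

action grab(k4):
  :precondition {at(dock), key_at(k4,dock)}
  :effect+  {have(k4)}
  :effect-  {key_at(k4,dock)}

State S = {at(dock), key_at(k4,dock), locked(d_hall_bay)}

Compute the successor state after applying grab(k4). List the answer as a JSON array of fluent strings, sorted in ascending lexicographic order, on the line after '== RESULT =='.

Progress:
  pre ⊆ S: {at(dock), key_at(k4,dock)} ⊆ S  — applicable
  S \ del = {at(dock), locked(d_hall_bay)}
  ∪ add   = {at(dock), have(k4), locked(d_hall_bay)}

== RESULT ==
["at(dock)", "have(k4)", "locked(d_hall_bay)"]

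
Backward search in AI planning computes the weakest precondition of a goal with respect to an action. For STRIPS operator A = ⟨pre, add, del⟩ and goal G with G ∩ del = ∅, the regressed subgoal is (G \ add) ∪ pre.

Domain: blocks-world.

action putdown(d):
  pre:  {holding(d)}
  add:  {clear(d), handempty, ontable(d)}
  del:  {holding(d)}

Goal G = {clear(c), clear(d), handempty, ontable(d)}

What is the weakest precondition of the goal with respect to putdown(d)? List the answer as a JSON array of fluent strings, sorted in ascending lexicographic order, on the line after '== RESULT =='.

Regress:
  G ∩ del = {}  (empty — regression defined)
  G \ add = {clear(c), clear(d), handempty, ontable(d)} \ {clear(d), handempty, ontable(d)} = {clear(c)}
  ∪ pre   = {clear(c)} ∪ {holding(d)}
          = {clear(c), holding(d)}

== RESULT ==
["clear(c)", "holding(d)"]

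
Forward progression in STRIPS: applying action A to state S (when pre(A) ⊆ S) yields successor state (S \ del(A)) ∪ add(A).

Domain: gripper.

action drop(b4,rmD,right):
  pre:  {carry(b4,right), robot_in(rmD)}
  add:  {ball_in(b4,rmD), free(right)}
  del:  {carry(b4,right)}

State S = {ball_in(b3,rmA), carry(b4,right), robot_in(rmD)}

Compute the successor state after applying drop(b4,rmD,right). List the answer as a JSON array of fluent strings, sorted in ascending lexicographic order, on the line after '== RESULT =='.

Progress:
  pre ⊆ S: {carry(b4,right), robot_in(rmD)} ⊆ S  — applicable
  S \ del = {ball_in(b3,rmA), robot_in(rmD)}
  ∪ add   = {ball_in(b3,rmA), ball_in(b4,rmD), free(right), robot_in(rmD)}

== RESULT ==
["ball_in(b3,rmA)", "ball_in(b4,rmD)", "free(right)", "robot_in(rmD)"]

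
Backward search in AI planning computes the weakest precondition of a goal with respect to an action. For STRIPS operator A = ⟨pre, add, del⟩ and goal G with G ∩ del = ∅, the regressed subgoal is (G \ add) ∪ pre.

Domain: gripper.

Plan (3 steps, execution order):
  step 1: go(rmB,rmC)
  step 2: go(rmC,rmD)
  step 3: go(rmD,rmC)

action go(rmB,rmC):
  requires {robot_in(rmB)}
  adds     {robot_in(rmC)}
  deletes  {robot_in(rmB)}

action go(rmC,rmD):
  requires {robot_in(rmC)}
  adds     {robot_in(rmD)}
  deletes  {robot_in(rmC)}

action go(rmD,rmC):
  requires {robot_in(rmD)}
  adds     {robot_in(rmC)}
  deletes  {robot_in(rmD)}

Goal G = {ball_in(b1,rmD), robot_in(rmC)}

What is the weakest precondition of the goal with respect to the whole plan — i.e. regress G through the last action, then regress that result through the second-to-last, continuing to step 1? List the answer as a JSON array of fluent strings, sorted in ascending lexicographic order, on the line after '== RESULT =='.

Regress step by step:
  through step 3 (go(rmD,rmC)): drop {robot_in(rmC)}, keep {ball_in(b1,rmD)}, require {robot_in(rmD)}
    → {ball_in(b1,rmD), robot_in(rmD)}
  through step 2 (go(rmC,rmD)): drop {robot_in(rmD)}, keep {ball_in(b1,rmD)}, require {robot_in(rmC)}
    → {ball_in(b1,rmD), robot_in(rmC)}
  through step 1 (go(rmB,rmC)): drop {robot_in(rmC)}, keep {ball_in(b1,rmD)}, require {robot_in(rmB)}
    → {ball_in(b1,rmD), robot_in(rmB)}

== RESULT ==
["ball_in(b1,rmD)", "robot_in(rmB)"]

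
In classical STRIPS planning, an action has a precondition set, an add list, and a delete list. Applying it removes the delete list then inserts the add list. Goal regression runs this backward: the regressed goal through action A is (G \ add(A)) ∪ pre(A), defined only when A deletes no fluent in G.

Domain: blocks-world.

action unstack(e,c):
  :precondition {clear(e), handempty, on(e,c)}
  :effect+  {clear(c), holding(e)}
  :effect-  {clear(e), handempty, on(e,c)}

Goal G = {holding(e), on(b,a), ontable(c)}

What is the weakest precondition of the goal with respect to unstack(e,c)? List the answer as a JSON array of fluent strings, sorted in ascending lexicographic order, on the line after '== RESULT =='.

Compute (G \ add) ∪ pre:
  G ∩ del = {}  (empty — regression defined)
  G \ add = {holding(e), on(b,a), ontable(c)} \ {clear(c), holding(e)} = {on(b,a), ontable(c)}
  ∪ pre   = {on(b,a), ontable(c)} ∪ {clear(e), handempty, on(e,c)}
          = {clear(e), handempty, on(b,a), on(e,c), ontable(c)}

== RESULT ==
["clear(e)", "handempty", "on(b,a)", "on(e,c)", "ontable(c)"]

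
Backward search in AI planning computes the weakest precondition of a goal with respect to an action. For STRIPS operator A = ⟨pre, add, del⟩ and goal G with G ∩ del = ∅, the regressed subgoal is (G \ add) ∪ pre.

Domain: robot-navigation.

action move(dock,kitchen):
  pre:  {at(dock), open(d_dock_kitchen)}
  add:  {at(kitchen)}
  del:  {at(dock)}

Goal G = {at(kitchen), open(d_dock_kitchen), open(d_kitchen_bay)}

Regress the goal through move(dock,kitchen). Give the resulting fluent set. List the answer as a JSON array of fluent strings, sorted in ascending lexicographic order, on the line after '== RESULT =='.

Compute (G \ add) ∪ pre:
  G ∩ del = {}  (empty — regression defined)
  G \ add = {at(kitchen), open(d_dock_kitchen), open(d_kitchen_bay)} \ {at(kitchen)} = {open(d_dock_kitchen), open(d_kitchen_bay)}
  ∪ pre   = {open(d_dock_kitchen), open(d_kitchen_bay)} ∪ {at(dock), open(d_dock_kitchen)}
          = {at(dock), open(d_dock_kitchen), open(d_kitchen_bay)}

== RESULT ==
["at(dock)", "open(d_dock_kitchen)", "open(d_kitchen_bay)"]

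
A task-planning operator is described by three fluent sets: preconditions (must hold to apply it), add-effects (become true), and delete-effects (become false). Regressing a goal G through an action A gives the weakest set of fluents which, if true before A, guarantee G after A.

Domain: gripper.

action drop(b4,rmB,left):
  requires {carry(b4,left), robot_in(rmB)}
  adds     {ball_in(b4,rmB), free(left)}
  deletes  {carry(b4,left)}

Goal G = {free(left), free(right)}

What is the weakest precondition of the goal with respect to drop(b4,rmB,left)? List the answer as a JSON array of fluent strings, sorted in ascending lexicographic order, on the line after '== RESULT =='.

Compute (G \ add) ∪ pre:
  G ∩ del = {}  (empty — regression defined)
  G \ add = {free(left), free(right)} \ {ball_in(b4,rmB), free(left)} = {free(right)}
  ∪ pre   = {free(right)} ∪ {carry(b4,left), robot_in(rmB)}
          = {carry(b4,left), free(right), robot_in(rmB)}

== RESULT ==
["carry(b4,left)", "free(right)", "robot_in(rmB)"]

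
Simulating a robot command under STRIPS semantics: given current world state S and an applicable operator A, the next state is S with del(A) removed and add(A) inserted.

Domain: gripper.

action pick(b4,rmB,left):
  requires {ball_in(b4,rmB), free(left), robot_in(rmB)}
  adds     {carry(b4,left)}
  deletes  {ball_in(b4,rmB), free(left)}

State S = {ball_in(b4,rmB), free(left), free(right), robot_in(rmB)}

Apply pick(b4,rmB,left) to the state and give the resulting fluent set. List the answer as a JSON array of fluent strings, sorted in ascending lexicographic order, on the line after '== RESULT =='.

Compute (S \ del) ∪ add:
  pre ⊆ S: {ball_in(b4,rmB), free(left), robot_in(rmB)} ⊆ S  — applicable
  S \ del = {free(right), robot_in(rmB)}
  ∪ add   = {carry(b4,left), free(right), robot_in(rmB)}

== RESULT ==
["carry(b4,left)", "free(right)", "robot_in(rmB)"]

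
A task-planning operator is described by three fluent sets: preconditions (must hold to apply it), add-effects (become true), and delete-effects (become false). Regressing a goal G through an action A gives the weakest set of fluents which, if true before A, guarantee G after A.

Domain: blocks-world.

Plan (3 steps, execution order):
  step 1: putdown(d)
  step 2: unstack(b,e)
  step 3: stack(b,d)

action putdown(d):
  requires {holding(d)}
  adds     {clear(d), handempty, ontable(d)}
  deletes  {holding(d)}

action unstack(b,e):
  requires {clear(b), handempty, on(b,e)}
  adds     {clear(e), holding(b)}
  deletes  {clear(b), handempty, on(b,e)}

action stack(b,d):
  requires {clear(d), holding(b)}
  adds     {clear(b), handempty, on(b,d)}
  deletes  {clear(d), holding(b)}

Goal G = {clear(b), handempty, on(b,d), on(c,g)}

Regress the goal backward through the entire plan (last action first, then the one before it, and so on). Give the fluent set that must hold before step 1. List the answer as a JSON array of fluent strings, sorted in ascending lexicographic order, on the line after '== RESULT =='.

Work backward from the goal:
  through step 3 (stack(b,d)): drop {clear(b), handempty, on(b,d)}, keep {on(c,g)}, require {clear(d), holding(b)}
    → {clear(d), holding(b), on(c,g)}
  through step 2 (unstack(b,e)): drop {holding(b)}, keep {clear(d), on(c,g)}, require {clear(b), handempty, on(b,e)}
    → {clear(b), clear(d), handempty, on(b,e), on(c,g)}
  through step 1 (putdown(d)): drop {clear(d), handempty}, keep {clear(b), on(b,e), on(c,g)}, require {holding(d)}
    → {clear(b), holding(d), on(b,e), on(c,g)}

== RESULT ==
["clear(b)", "holding(d)", "on(b,e)", "on(c,g)"]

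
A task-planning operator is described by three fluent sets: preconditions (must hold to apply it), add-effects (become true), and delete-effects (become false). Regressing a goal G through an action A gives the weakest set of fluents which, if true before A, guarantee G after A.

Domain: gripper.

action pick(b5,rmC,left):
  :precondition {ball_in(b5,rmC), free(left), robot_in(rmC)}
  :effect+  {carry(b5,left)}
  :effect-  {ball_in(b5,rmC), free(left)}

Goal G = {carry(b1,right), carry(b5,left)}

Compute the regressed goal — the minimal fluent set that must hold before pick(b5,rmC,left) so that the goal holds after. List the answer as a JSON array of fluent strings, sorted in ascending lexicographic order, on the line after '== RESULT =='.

Regress:
  G ∩ del = {}  (empty — regression defined)
  G \ add = {carry(b1,right), carry(b5,left)} \ {carry(b5,left)} = {carry(b1,right)}
  ∪ pre   = {carry(b1,right)} ∪ {ball_in(b5,rmC), free(left), robot_in(rmC)}
          = {ball_in(b5,rmC), carry(b1,right), free(left), robot_in(rmC)}

== RESULT ==
["ball_in(b5,rmC)", "carry(b1,right)", "free(left)", "robot_in(rmC)"]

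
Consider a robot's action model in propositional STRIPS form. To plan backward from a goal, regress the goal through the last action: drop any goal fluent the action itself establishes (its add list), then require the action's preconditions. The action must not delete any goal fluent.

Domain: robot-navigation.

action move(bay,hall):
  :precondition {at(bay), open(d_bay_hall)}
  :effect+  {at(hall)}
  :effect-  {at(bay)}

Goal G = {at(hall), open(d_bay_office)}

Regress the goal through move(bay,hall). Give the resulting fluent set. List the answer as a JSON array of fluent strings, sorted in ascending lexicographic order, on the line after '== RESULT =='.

Compute (G \ add) ∪ pre:
  G ∩ del = {}  (empty — regression defined)
  G \ add = {at(hall), open(d_bay_office)} \ {at(hall)} = {open(d_bay_office)}
  ∪ pre   = {open(d_bay_office)} ∪ {at(bay), open(d_bay_hall)}
          = {at(bay), open(d_bay_hall), open(d_bay_office)}

== RESULT ==
["at(bay)", "open(d_bay_hall)", "open(d_bay_office)"]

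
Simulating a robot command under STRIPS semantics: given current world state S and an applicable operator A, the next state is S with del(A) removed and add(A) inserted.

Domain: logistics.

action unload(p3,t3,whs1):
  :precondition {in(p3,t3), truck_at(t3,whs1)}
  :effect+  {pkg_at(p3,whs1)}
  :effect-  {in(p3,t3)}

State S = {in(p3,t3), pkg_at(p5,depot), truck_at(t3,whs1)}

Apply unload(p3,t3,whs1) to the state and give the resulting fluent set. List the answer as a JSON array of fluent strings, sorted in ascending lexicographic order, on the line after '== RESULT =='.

Compute (S \ del) ∪ add:
  pre ⊆ S: {in(p3,t3), truck_at(t3,whs1)} ⊆ S  — applicable
  S \ del = {pkg_at(p5,depot), truck_at(t3,whs1)}
  ∪ add   = {pkg_at(p3,whs1), pkg_at(p5,depot), truck_at(t3,whs1)}

== RESULT ==
["pkg_at(p3,whs1)", "pkg_at(p5,depot)", "truck_at(t3,whs1)"]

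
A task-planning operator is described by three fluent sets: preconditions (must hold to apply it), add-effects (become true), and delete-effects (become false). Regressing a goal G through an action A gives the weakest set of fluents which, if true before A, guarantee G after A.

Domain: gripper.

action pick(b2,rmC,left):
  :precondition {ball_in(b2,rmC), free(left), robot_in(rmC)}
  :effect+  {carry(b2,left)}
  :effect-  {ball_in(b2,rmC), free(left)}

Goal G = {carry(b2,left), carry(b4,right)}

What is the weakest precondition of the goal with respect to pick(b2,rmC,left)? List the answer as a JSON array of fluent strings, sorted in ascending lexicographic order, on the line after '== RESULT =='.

Regress:
  G ∩ del = {}  (empty — regression defined)
  G \ add = {carry(b2,left), carry(b4,right)} \ {carry(b2,left)} = {carry(b4,right)}
  ∪ pre   = {carry(b4,right)} ∪ {ball_in(b2,rmC), free(left), robot_in(rmC)}
          = {ball_in(b2,rmC), carry(b4,right), free(left), robot_in(rmC)}

== RESULT ==
["ball_in(b2,rmC)", "carry(b4,right)", "free(left)", "robot_in(rmC)"]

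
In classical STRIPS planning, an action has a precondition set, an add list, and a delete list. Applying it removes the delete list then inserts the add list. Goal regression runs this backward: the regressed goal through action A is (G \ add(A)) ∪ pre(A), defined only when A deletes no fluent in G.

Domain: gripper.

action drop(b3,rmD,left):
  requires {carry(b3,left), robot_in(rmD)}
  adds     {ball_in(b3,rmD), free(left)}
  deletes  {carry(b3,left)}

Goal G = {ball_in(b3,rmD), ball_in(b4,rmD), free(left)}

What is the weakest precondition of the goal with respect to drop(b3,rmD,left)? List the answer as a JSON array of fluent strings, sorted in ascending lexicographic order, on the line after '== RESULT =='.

Regress:
  G ∩ del = {}  (empty — regression defined)
  G \ add = {ball_in(b3,rmD), ball_in(b4,rmD), free(left)} \ {ball_in(b3,rmD), free(left)} = {ball_in(b4,rmD)}
  ∪ pre   = {ball_in(b4,rmD)} ∪ {carry(b3,left), robot_in(rmD)}
          = {ball_in(b4,rmD), carry(b3,left), robot_in(rmD)}

== RESULT ==
["ball_in(b4,rmD)", "carry(b3,left)", "robot_in(rmD)"]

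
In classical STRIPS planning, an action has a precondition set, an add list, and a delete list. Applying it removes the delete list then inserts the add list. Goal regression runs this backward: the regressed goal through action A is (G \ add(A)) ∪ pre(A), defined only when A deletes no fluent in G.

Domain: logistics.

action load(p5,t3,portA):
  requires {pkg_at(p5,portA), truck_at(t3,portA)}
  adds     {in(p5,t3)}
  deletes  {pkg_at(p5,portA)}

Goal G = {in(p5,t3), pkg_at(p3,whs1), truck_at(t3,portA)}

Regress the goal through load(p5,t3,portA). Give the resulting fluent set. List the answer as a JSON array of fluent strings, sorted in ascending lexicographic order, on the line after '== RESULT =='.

Compute (G \ add) ∪ pre:
  G ∩ del = {}  (empty — regression defined)
  G \ add = {in(p5,t3), pkg_at(p3,whs1), truck_at(t3,portA)} \ {in(p5,t3)} = {pkg_at(p3,whs1), truck_at(t3,portA)}
  ∪ pre   = {pkg_at(p3,whs1), truck_at(t3,portA)} ∪ {pkg_at(p5,portA), truck_at(t3,portA)}
          = {pkg_at(p3,whs1), pkg_at(p5,portA), truck_at(t3,portA)}

== RESULT ==
["pkg_at(p3,whs1)", "pkg_at(p5,portA)", "truck_at(t3,portA)"]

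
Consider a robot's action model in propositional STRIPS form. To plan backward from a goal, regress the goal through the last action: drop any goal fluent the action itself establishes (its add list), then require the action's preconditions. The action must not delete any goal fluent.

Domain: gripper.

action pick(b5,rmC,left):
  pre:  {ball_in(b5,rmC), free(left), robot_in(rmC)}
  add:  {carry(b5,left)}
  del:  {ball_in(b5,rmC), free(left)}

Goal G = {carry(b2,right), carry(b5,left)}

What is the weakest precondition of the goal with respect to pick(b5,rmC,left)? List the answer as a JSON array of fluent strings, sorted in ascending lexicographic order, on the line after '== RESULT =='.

Compute (G \ add) ∪ pre:
  G ∩ del = {}  (empty — regression defined)
  G \ add = {carry(b2,right), carry(b5,left)} \ {carry(b5,left)} = {carry(b2,right)}
  ∪ pre   = {carry(b2,right)} ∪ {ball_in(b5,rmC), free(left), robot_in(rmC)}
          = {ball_in(b5,rmC), carry(b2,right), free(left), robot_in(rmC)}

== RESULT ==
["ball_in(b5,rmC)", "carry(b2,right)", "free(left)", "robot_in(rmC)"]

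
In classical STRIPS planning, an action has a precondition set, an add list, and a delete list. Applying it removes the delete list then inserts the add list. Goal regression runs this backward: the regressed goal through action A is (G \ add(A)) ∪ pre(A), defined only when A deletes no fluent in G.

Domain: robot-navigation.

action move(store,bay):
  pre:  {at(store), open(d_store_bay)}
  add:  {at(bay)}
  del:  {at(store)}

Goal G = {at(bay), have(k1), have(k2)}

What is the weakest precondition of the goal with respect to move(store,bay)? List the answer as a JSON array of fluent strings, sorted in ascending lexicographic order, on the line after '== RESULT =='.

Compute (G \ add) ∪ pre:
  G ∩ del = {}  (empty — regression defined)
  G \ add = {at(bay), have(k1), have(k2)} \ {at(bay)} = {have(k1), have(k2)}
  ∪ pre   = {have(k1), have(k2)} ∪ {at(store), open(d_store_bay)}
          = {at(store), have(k1), have(k2), open(d_store_bay)}

== RESULT ==
["at(store)", "have(k1)", "have(k2)", "open(d_store_bay)"]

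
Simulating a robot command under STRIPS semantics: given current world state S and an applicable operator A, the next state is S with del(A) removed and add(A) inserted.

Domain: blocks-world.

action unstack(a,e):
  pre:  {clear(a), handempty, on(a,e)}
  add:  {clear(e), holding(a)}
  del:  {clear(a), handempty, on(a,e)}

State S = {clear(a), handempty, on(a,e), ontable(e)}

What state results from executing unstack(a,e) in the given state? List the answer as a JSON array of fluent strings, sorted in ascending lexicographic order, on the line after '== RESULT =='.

Progress:
  pre ⊆ S: {clear(a), handempty, on(a,e)} ⊆ S  — applicable
  S \ del = {ontable(e)}
  ∪ add   = {clear(e), holding(a), ontable(e)}

== RESULT ==
["clear(e)", "holding(a)", "ontable(e)"]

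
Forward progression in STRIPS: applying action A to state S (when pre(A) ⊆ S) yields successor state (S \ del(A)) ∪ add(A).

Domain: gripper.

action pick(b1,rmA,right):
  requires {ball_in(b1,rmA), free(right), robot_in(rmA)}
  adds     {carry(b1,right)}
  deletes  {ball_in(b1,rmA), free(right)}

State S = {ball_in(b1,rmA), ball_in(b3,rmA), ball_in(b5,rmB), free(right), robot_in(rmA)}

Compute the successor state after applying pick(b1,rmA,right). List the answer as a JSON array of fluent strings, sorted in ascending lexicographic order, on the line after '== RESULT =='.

Progress:
  pre ⊆ S: {ball_in(b1,rmA), free(right), robot_in(rmA)} ⊆ S  — applicable
  S \ del = {ball_in(b3,rmA), ball_in(b5,rmB), robot_in(rmA)}
  ∪ add   = {ball_in(b3,rmA), ball_in(b5,rmB), carry(b1,right), robot_in(rmA)}

== RESULT ==
["ball_in(b3,rmA)", "ball_in(b5,rmB)", "carry(b1,right)", "robot_in(rmA)"]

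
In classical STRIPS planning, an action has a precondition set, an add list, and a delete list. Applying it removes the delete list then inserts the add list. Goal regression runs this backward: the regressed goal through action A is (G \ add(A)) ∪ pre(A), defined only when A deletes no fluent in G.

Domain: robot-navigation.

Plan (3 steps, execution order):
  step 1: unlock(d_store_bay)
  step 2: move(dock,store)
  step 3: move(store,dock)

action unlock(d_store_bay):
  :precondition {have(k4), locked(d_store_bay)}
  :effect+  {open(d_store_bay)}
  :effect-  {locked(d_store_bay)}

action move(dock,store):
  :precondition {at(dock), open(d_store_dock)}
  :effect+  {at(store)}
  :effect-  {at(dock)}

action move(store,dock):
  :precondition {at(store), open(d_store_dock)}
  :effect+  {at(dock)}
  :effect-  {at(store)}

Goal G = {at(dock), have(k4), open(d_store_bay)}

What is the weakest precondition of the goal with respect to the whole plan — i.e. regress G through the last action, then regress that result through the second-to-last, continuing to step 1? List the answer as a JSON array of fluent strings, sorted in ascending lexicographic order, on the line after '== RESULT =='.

Work backward from the goal:
  through step 3 (move(store,dock)): drop {at(dock)}, keep {have(k4), open(d_store_bay)}, require {at(store), open(d_store_dock)}
    → {at(store), have(k4), open(d_store_bay), open(d_store_dock)}
  through step 2 (move(dock,store)): drop {at(store)}, keep {have(k4), open(d_store_bay), open(d_store_dock)}, require {at(dock), open(d_store_dock)}
    → {at(dock), have(k4), open(d_store_bay), open(d_store_dock)}
  through step 1 (unlock(d_store_bay)): drop {open(d_store_bay)}, keep {at(dock), have(k4), open(d_store_dock)}, require {have(k4), locked(d_store_bay)}
    → {at(dock), have(k4), locked(d_store_bay), open(d_store_dock)}

== RESULT ==
["at(dock)", "have(k4)", "locked(d_store_bay)", "open(d_store_dock)"]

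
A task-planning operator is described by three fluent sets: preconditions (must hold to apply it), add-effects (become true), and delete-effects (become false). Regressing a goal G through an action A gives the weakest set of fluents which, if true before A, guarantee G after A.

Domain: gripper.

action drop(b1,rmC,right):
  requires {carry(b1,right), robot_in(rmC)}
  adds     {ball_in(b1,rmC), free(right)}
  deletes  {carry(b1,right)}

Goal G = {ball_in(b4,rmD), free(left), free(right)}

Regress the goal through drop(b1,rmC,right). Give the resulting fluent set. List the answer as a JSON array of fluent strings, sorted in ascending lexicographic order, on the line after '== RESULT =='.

Regress:
  G ∩ del = {}  (empty — regression defined)
  G \ add = {ball_in(b4,rmD), free(left), free(right)} \ {ball_in(b1,rmC), free(right)} = {ball_in(b4,rmD), free(left)}
  ∪ pre   = {ball_in(b4,rmD), free(left)} ∪ {carry(b1,right), robot_in(rmC)}
          = {ball_in(b4,rmD), carry(b1,right), free(left), robot_in(rmC)}

== RESULT ==
["ball_in(b4,rmD)", "carry(b1,right)", "free(left)", "robot_in(rmC)"]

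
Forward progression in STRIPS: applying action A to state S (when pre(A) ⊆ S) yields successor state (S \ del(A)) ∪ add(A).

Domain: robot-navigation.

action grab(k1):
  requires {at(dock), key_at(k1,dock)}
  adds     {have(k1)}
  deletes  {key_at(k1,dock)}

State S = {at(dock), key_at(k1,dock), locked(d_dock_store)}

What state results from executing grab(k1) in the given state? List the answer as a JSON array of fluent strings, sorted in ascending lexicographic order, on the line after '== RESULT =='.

Progress:
  pre ⊆ S: {at(dock), key_at(k1,dock)} ⊆ S  — applicable
  S \ del = {at(dock), locked(d_dock_store)}
  ∪ add   = {at(dock), have(k1), locked(d_dock_store)}

== RESULT ==
["at(dock)", "have(k1)", "locked(d_dock_store)"]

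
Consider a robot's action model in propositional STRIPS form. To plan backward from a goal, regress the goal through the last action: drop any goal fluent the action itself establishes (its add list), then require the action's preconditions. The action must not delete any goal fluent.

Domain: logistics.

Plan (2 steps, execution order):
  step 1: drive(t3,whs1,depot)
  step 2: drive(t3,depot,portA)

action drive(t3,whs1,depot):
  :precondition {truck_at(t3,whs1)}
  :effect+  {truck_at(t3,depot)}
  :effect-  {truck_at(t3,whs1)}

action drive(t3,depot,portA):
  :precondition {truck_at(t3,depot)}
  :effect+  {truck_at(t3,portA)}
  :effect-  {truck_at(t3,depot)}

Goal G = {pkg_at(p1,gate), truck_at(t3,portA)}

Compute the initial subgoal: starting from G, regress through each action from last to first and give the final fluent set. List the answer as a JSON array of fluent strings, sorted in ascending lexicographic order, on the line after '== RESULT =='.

Regress step by step:
  through step 2 (drive(t3,depot,portA)): drop {truck_at(t3,portA)}, keep {pkg_at(p1,gate)}, require {truck_at(t3,depot)}
    → {pkg_at(p1,gate), truck_at(t3,depot)}
  through step 1 (drive(t3,whs1,depot)): drop {truck_at(t3,depot)}, keep {pkg_at(p1,gate)}, require {truck_at(t3,whs1)}
    → {pkg_at(p1,gate), truck_at(t3,whs1)}

== RESULT ==
["pkg_at(p1,gate)", "truck_at(t3,whs1)"]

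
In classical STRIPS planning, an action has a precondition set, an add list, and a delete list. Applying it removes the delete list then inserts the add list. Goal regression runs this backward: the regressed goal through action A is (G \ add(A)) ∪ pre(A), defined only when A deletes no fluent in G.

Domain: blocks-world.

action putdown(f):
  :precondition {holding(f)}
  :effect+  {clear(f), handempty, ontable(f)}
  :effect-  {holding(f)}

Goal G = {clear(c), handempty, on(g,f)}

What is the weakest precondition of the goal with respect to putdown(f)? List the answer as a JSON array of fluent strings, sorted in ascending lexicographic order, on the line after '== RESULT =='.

Regress:
  G ∩ del = {}  (empty — regression defined)
  G \ add = {clear(c), handempty, on(g,f)} \ {clear(f), handempty, ontable(f)} = {clear(c), on(g,f)}
  ∪ pre   = {clear(c), on(g,f)} ∪ {holding(f)}
          = {clear(c), holding(f), on(g,f)}

== RESULT ==
["clear(c)", "holding(f)", "on(g,f)"]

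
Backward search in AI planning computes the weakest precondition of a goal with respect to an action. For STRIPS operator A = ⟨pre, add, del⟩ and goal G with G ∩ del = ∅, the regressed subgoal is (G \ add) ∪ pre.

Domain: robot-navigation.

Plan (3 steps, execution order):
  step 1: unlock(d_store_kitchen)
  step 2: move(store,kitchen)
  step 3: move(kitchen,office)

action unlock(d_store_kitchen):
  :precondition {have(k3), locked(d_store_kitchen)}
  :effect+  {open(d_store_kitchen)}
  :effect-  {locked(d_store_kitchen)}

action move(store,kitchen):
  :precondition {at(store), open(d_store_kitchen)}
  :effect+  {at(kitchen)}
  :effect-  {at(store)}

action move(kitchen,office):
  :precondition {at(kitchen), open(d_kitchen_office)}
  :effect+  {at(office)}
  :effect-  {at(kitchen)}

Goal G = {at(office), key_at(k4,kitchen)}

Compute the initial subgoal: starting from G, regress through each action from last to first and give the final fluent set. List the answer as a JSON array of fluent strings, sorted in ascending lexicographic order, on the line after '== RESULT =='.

Regress step by step:
  through step 3 (move(kitchen,office)): drop {at(office)}, keep {key_at(k4,kitchen)}, require {at(kitchen), open(d_kitchen_office)}
    → {at(kitchen), key_at(k4,kitchen), open(d_kitchen_office)}
  through step 2 (move(store,kitchen)): drop {at(kitchen)}, keep {key_at(k4,kitchen), open(d_kitchen_office)}, require {at(store), open(d_store_kitchen)}
    → {at(store), key_at(k4,kitchen), open(d_kitchen_office), open(d_store_kitchen)}
  through step 1 (unlock(d_store_kitchen)): drop {open(d_store_kitchen)}, keep {at(store), key_at(k4,kitchen), open(d_kitchen_office)}, require {have(k3), locked(d_store_kitchen)}
    → {at(store), have(k3), key_at(k4,kitchen), locked(d_store_kitchen), open(d_kitchen_office)}

== RESULT ==
["at(store)", "have(k3)", "key_at(k4,kitchen)", "locked(d_store_kitchen)", "open(d_kitchen_office)"]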